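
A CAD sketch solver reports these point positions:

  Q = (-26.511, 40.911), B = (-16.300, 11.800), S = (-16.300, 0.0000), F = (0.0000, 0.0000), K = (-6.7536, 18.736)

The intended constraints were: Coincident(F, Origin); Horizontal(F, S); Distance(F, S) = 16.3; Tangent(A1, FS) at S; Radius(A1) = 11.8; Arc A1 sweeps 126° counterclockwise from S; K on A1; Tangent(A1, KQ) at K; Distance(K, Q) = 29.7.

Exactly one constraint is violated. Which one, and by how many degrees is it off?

Tangent(A1, KQ) at K — off by 5.70°.

F = (0.00, 0.00) ✓; F.y = 0.00, S.y = 0.00 ✓; |FS| = 16.30 ✓; ∠(BS, SF) = 90.00° ✓; |BS| = 11.80 ✓; bearing(B→K) − bearing(B→S) = 126.0° ✓; |BK| = 11.80 ✓; ∠(BK, KQ) = 84.30° ✗; |KQ| = 29.70 ✓.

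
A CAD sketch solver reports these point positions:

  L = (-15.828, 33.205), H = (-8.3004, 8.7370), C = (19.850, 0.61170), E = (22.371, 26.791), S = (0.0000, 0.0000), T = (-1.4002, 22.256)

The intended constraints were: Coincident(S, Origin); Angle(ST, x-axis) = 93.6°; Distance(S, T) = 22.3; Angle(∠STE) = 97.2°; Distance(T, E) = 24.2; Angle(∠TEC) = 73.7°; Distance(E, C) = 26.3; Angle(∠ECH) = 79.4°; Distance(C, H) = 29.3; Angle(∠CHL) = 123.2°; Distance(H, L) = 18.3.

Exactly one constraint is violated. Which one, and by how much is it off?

Distance(H, L) = 18.3 — off by 7.30.

S = (0.00, 0.00) ✓; ST at 93.60° ✓; |ST| = 22.30 ✓; ∠STE = 97.20° ✓; |TE| = 24.20 ✓; ∠TEC = 73.70° ✓; |EC| = 26.30 ✓; ∠ECH = 79.40° ✓; |CH| = 29.30 ✓; ∠CHL = 123.2° ✓; |HL| = 25.60 ✗.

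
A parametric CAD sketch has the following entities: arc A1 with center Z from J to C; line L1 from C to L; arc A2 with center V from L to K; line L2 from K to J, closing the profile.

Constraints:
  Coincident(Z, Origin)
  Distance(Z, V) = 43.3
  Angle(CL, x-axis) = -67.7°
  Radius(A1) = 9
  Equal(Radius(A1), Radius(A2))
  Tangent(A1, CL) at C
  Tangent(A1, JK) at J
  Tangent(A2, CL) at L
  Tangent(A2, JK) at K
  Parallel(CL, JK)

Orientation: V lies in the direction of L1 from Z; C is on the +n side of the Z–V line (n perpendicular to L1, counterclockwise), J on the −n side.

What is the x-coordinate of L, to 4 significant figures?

24.76

Tangency of A1 to both parallel lines with radius 9.0 puts C and J at Z ± 9.0·n: C = (8.327, 3.415), J = (-8.327, -3.415). Equal radii place L and K the same way about V: L = V + 9.0·n = (24.76, -36.65), K = V − 9.0·n = (8.104, -43.48). So L.x = 24.76.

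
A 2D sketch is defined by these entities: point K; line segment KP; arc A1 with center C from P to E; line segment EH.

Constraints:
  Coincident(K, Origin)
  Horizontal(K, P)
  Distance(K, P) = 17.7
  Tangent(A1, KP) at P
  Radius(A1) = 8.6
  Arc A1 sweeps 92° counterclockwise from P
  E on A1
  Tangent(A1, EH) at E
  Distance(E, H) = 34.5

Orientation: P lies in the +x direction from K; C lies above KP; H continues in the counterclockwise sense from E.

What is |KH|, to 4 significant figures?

50.11

On A1, P sits at bearing -90° from C; a 92° counterclockwise sweep puts E at bearing 2°, so E = C + 8.6·(cos 2°, sin 2°) = (26.29, 8.900). Tangency of A1 to EH means the radius CE is perpendicular to EH, so EH runs along (−sin 2°, cos 2°); with |EH| = 34.5, H = (25.09, 43.38). Then |KH| = |H − K| = 50.11.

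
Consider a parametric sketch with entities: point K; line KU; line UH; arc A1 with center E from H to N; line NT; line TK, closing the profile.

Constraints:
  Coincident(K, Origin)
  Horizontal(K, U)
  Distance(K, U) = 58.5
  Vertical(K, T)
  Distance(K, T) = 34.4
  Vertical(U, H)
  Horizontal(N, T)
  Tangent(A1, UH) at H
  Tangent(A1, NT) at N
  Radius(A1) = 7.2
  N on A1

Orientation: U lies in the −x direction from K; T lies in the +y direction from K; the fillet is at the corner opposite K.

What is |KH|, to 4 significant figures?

64.51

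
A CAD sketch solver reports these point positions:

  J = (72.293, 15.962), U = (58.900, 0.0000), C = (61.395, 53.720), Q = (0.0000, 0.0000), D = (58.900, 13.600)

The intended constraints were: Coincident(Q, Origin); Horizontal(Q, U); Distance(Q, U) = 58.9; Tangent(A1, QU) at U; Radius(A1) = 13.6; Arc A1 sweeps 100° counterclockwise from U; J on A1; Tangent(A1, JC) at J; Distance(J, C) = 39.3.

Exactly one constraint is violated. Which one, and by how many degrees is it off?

Tangent(A1, JC) at J — off by 6.10°.

Q = (0.00, 0.00) ✓; Q.y = 0.00, U.y = 0.00 ✓; |QU| = 58.90 ✓; ∠(DU, UQ) = 90.00° ✓; |DU| = 13.60 ✓; bearing(D→J) − bearing(D→U) = 100.0° ✓; |DJ| = 13.60 ✓; ∠(DJ, JC) = 83.90° ✗; |JC| = 39.30 ✓.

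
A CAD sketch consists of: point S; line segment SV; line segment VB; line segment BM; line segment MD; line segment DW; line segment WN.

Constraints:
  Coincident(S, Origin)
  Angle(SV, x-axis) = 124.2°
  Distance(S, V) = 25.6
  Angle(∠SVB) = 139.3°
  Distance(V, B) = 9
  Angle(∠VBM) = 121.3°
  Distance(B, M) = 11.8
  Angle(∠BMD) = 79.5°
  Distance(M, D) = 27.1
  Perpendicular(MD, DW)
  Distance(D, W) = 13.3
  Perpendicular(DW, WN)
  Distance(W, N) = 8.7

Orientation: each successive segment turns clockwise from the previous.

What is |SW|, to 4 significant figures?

10.43

S is at the origin; SV runs at 124.2° with length 25.6, so V = (-14.39, 21.17). ∠SVB = 139.3° gives VB at 83.50° from the x-axis; with |VB| = 9.0, B = (-13.37, 30.12). ∠VBM = 121.3° gives BM at 24.80° from the x-axis; with |BM| = 11.8, M = (-2.659, 35.06). ∠BMD = 79.5° gives MD at -75.70° from the x-axis; with |MD| = 27.1, D = (4.035, 8.805). MD is perpendicular to DW, so DW runs at -165.7°; with |DW| = 13.3, W = (-8.853, 5.520). Then |SW| = |W − S| = 10.43.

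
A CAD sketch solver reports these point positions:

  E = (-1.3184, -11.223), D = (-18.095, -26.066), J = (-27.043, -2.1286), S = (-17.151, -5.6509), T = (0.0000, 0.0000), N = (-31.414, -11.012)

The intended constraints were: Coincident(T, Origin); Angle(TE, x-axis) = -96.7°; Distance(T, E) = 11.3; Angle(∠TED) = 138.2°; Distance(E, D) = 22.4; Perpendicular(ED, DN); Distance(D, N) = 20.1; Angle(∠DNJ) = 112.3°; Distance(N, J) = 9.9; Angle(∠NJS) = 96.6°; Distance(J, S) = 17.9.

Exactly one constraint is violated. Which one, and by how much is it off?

Distance(J, S) = 17.9 — off by 7.40.

T = (0.00, 0.00) ✓; TE at -96.70° ✓; |TE| = 11.30 ✓; ∠TED = 138.2° ✓; |ED| = 22.40 ✓; ∠(ED, DN) = 90.00° ✓; |DN| = 20.10 ✓; ∠DNJ = 112.3° ✓; |NJ| = 9.901 ✓; ∠NJS = 96.60° ✓; |JS| = 10.50 ✗.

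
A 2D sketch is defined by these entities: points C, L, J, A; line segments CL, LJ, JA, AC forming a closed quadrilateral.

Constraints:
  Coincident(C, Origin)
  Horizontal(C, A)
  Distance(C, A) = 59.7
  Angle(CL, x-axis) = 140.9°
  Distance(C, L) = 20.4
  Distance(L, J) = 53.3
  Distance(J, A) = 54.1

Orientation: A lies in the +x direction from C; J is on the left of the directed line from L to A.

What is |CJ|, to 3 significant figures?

51.7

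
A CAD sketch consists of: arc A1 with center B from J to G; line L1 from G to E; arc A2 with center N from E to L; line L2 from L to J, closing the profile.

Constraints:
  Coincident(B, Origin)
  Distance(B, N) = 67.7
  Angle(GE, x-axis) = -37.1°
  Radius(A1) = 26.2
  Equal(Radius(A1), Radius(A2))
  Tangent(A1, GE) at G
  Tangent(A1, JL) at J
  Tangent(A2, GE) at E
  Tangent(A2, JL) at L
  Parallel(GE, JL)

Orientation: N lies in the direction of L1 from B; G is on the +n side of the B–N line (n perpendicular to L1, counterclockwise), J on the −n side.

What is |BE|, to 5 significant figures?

72.593

Tangency of A1 to both parallel lines with radius 26.2 puts G and J at B ± 26.2·n: G = (15.804, 20.897), J = (-15.804, -20.897). Equal radii place E and L the same way about N: E = N + 26.2·n = (69.800, -19.940), L = N − 26.2·n = (38.192, -61.734). Then |BE| = |E − B| = 72.593.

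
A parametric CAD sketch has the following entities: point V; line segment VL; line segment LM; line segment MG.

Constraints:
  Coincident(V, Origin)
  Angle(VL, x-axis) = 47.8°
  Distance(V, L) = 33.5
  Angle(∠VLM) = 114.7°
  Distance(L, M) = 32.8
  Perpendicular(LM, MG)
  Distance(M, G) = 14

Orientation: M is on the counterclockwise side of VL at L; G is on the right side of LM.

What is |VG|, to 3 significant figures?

64.5

V is at the origin; VL runs at 47.8° with length 33.5, so L = 33.5·(cos 47.8°, sin 47.8°) = (22.5, 24.8). ∠VLM = 114.7°, so LM runs at 47.8° + (180° − 114.7°) = 113° from the x-axis; with |LM| = 32.8, M = L + 32.8·(cos 113°, sin 113°) = (9.63, 55.0). LM is perpendicular to MG; with |MG| = 14.0 on the right of LM, G = M + 14.0·(0.920, 0.392) = (22.5, 60.5). Then |VG| = |G − V| = 64.5.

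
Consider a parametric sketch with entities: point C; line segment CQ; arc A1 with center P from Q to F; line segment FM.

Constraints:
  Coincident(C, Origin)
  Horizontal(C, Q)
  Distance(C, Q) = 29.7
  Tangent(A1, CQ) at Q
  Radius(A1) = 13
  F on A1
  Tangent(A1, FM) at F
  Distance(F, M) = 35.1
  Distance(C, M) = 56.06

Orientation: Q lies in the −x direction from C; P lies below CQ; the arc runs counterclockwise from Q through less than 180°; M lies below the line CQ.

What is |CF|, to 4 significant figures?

45.40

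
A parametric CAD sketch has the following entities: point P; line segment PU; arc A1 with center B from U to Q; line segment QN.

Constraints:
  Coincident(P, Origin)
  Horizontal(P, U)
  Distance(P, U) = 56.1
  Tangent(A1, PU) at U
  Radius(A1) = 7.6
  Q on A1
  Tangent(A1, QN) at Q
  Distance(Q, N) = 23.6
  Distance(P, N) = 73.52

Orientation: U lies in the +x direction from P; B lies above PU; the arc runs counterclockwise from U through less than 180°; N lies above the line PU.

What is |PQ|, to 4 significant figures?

63.93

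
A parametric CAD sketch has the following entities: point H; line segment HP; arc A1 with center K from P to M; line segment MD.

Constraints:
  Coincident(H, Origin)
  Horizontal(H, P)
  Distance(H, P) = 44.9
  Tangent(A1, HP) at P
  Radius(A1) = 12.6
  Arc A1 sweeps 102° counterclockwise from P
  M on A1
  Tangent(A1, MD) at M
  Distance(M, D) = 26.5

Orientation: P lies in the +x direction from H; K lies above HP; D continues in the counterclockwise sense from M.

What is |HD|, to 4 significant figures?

66.08

H is at the origin; HP is horizontal with |HP| = 44.9 and P on the +x side, so P = (44.90, 0.000). The tangent condition forces KP to be normal to HP, so K = P + (0, 12.6) = (44.90, 12.60). On A1, P sits at bearing -90° from K; a 102° counterclockwise sweep puts M at bearing 12°, so M = K + 12.6·(cos 12°, sin 12°) = (57.22, 15.22). Since A1 is tangent to MD there, KM ⟂ MD, so MD runs along (−sin 12°, cos 12°); with |MD| = 26.5, D = (51.71, 41.14). Then |HD| = |D − H| = 66.08.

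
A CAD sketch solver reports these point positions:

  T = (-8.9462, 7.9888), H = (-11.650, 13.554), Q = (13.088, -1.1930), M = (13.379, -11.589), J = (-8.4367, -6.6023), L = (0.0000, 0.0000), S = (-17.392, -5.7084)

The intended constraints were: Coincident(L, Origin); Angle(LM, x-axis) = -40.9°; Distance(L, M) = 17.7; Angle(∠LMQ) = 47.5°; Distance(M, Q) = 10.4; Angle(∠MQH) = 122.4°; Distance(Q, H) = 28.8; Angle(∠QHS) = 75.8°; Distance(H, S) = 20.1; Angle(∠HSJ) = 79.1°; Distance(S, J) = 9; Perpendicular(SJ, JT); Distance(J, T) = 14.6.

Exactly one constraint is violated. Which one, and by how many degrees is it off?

Perpendicular(SJ, JT) — off by 7.70°.

L = (0.00, 0.00) ✓; LM at -40.90° ✓; |LM| = 17.70 ✓; ∠LMQ = 47.50° ✓; |MQ| = 10.40 ✓; ∠MQH = 122.4° ✓; |QH| = 28.80 ✓; ∠QHS = 75.80° ✓; |HS| = 20.10 ✓; ∠HSJ = 79.10° ✓; |SJ| = 9.000 ✓; ∠(SJ, JT) = 97.70° ✗; |JT| = 14.60 ✓.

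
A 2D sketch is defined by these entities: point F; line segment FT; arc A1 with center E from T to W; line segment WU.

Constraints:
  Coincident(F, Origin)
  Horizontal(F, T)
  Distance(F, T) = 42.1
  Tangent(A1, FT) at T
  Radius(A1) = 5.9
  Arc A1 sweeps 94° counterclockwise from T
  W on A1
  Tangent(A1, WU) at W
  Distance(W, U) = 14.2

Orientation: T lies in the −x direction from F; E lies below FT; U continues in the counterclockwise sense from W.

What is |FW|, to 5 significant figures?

48.399

F is at the origin; F and T share the same y with |FT| = 42.1 and T on the −x side, so T = (-42.100, 0.0000). A1 meets FT tangentially, so ET is at right angles to FT, so E = T + (0, -5.9) = (-42.100, -5.9000). On A1, T sits at bearing 90° from E; a 94° counterclockwise sweep puts W at bearing 184°, so W = E + 5.9·(cos 184°, sin 184°) = (-47.986, -6.3116). Then |FW| = |W − F| = 48.399.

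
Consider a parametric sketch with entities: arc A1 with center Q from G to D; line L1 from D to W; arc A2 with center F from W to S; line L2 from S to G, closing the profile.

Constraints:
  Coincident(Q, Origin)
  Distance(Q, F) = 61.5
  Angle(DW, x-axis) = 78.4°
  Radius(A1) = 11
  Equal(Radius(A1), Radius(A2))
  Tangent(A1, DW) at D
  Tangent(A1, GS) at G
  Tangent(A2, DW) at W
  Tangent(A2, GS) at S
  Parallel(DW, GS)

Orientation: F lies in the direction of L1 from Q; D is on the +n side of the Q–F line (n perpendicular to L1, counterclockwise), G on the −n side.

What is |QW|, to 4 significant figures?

62.48

Tangency of A1 to both parallel lines with radius 11.0 puts D and G at Q ± 11.0·n: D = (-10.78, 2.212), G = (10.78, -2.212). Equal radii place W and S the same way about F: W = F + 11.0·n = (1.591, 62.46), S = F − 11.0·n = (23.14, 58.03). Then |QW| = |W − Q| = 62.48.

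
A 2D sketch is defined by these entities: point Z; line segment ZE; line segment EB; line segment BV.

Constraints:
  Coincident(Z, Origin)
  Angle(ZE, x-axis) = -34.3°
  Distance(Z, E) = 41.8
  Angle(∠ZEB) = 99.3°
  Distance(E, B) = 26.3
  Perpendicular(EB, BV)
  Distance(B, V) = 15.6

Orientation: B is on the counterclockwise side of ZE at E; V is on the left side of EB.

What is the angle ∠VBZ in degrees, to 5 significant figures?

38.706°

∠ZEB = 99.3°, so EB runs at -34.3° + (180° − 99.3°) = 46.400° from the x-axis; with |EB| = 26.3, B = E + 26.3·(cos 46.400°, sin 46.400°) = (52.668, -4.5097). The perpendicularity gives BV at right angles to EB; with |BV| = 15.6 on the left of EB, V = B + 15.6·(-0.72417, 0.68962) = (41.371, 6.2484). Then cos ∠VBZ = BV·BZ / (|BV||BZ|), giving 38.706°.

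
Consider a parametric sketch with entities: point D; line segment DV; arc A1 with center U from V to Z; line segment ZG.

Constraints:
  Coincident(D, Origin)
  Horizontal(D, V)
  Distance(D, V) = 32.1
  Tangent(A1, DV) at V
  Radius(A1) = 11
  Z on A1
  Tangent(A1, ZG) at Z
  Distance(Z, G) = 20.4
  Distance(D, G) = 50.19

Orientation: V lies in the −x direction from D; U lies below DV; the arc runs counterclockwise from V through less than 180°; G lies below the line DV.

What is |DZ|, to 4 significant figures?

44.92

D is at the origin; DV is horizontal with |DV| = 32.1 and V on the −x side, so V = (-32.10, 0.000). Tangency of A1 to DV means the radius UV is perpendicular to DV, so U = V + (0, -11) = (-32.10, -11.00). Since UZ ⟂ ZG (tangency), |UG| = √(11.0² + 20.4²) = 23.18 regardless of where Z sits on A1. So G lies on both circle(D, 50.19) and circle(U, 23.18); the below-DV intersection is G = (-37.30, -33.59). Z is the foot of the tangent from G: Z = (-42.71, -13.92).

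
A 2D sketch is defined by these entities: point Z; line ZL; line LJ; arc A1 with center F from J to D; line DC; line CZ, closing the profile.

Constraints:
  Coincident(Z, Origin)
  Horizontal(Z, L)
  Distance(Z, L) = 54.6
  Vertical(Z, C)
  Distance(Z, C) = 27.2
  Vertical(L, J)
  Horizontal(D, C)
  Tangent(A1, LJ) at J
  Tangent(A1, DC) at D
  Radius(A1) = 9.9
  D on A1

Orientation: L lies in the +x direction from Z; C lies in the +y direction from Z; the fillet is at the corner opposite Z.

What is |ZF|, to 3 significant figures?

47.9

Z is at the origin; Z and L share the same y with |ZL| = 54.6 and L on the +x side, so L = (54.6, 0.00). Z and C share the same x with |ZC| = 27.2 and C on the +y side, so C = (0.00, 27.2). The virtual corner opposite Z is at (54.6, 27.2). A1 meets LJ tangentially, so FJ is at right angles to LJ and since A1 is tangent to DC there, FD ⟂ DC, with radius 9.9, so the center F sits 9.9 in from both sides at F = (44.7, 17.3). Then |ZF| = |F − Z| = 47.9.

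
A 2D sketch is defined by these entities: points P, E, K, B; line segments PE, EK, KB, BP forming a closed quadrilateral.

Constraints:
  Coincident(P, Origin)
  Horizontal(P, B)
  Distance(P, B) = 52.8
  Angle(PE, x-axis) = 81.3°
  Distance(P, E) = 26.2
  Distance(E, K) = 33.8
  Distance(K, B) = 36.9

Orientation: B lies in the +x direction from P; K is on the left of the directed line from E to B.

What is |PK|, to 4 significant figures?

49.74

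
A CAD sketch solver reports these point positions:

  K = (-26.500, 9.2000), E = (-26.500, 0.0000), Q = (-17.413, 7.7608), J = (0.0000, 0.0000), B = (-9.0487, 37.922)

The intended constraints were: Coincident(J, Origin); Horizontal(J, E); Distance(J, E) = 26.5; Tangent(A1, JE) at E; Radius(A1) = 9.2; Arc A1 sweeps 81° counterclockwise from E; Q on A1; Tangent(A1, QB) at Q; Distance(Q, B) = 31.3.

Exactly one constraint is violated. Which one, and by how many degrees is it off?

Tangent(A1, QB) at Q — off by 6.50°.

J = (0.00, 0.00) ✓; J.y = 0.00, E.y = 0.00 ✓; |JE| = 26.50 ✓; ∠(KE, EJ) = 90.00° ✓; |KE| = 9.200 ✓; bearing(K→Q) − bearing(K→E) = 81.00° ✓; |KQ| = 9.200 ✓; ∠(KQ, QB) = 96.50° ✗; |QB| = 31.30 ✓.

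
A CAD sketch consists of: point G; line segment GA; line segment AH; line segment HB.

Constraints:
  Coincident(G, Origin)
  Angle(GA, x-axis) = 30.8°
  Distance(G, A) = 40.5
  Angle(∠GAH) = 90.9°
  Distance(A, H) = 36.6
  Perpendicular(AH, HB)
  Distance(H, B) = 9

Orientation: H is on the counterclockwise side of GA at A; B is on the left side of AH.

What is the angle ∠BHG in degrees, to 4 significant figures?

42.60°

G is at the origin; GA runs at 30.8° with length 40.5, so A = 40.5·(cos 30.8°, sin 30.8°) = (34.79, 20.74). ∠GAH = 90.9°, so AH runs at 30.8° + (180° − 90.9°) = 119.9° from the x-axis; with |AH| = 36.6, H = A + 36.6·(cos 119.9°, sin 119.9°) = (16.54, 52.47). AH is perpendicular to HB; with |HB| = 9.0 on the left of AH, B = H + 9.0·(-0.8669, -0.4985) = (8.741, 47.98). Then cos ∠BHG = HB·HG / (|HB||HG|), giving 42.60°.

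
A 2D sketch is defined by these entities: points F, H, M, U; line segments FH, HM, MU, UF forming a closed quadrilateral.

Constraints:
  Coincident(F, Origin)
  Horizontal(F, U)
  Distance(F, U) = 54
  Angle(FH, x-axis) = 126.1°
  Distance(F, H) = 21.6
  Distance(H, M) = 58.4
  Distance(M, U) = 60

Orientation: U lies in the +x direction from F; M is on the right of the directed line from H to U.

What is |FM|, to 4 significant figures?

38.14

F is at the origin; F and U share the same y with |FU| = 54.0 and U in +x, so U = (54.0, 0). FH runs at 126.1° with |FH| = 21.6, so H = (-12.73, 17.45). M is determined by |HM| = 58.4 and |MU| = 60.0 together: it lies at the intersection of circle(H, 58.4) and circle(U, 60.0). With |HU| = 68.97, the foot of the radical line on HU is 33.11 from H and the perpendicular offset is √(58.4² − 33.11²) = 48.11. Taking the right-of-HU solution: M = (7.135, -37.47).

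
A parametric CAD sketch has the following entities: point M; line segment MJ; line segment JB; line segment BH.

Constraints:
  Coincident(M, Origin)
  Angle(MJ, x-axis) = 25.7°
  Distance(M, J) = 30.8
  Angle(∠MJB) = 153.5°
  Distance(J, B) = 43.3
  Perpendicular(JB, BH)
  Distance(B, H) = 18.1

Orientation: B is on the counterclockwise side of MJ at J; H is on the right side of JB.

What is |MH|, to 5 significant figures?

77.690

∠MJB = 153.5°, so JB runs at 25.7° + (180° − 153.5°) = 52.200° from the x-axis; with |JB| = 43.3, B = J + 43.3·(cos 52.200°, sin 52.200°) = (54.292, 47.570). JB ⟂ BH; with |BH| = 18.1 on the right of JB, H = B + 18.1·(0.79016, -0.61291) = (68.594, 36.477). Then |MH| = |H − M| = 77.690.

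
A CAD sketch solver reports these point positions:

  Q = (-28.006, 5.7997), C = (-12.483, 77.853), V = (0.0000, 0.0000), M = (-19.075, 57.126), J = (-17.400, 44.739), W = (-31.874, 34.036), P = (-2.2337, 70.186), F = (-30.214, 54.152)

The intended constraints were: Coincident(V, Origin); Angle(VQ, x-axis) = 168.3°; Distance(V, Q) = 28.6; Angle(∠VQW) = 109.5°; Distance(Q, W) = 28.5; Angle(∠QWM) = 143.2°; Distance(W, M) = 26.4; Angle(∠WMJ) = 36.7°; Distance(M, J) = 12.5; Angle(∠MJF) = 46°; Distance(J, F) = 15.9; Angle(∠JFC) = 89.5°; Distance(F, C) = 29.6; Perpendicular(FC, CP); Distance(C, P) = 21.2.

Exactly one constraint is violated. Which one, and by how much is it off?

Distance(C, P) = 21.2 — off by 8.40.

V = (0.00, 0.00) ✓; VQ at 168.3° ✓; |VQ| = 28.60 ✓; ∠VQW = 109.5° ✓; |QW| = 28.50 ✓; ∠QWM = 143.2° ✓; |WM| = 26.40 ✓; ∠WMJ = 36.70° ✓; |MJ| = 12.50 ✓; ∠MJF = 46.00° ✓; |JF| = 15.90 ✓; ∠JFC = 89.50° ✓; |FC| = 29.60 ✓; ∠(FC, CP) = 90.00° ✓; |CP| = 12.80 ✗.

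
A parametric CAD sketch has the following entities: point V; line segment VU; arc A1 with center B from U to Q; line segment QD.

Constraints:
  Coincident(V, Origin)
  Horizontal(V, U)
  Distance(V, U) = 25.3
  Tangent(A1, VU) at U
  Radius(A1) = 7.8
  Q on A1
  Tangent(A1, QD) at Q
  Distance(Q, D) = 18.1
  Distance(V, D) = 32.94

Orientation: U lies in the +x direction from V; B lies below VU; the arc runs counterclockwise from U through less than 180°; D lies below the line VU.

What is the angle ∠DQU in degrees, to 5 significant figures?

132.03°

V is at the origin; VU is horizontal with |VU| = 25.3 and U on the +x side, so U = (25.300, 0.0000). A1 meets VU tangentially, so BU is at right angles to VU, so B = U + (0, -7.8) = (25.300, -7.8000). Since BQ ⟂ QD (tangency), |BD| = √(7.8² + 18.1²) = 19.709 regardless of where Q sits on A1. So D lies on both circle(V, 32.94) and circle(B, 19.709); the below-VU intersection is D = (19.415, -26.610). Q is the foot of the tangent from D: Q = (17.542, -8.6073).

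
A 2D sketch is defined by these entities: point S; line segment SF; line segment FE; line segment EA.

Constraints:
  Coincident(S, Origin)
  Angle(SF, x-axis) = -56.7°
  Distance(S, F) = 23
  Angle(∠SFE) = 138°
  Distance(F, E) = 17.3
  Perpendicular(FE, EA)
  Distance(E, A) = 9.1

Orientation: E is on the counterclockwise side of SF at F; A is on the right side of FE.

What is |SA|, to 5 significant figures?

42.221

S is at the origin; SF runs at -56.7° with length 23.0, so F = 23.0·(cos -56.7°, sin -56.7°) = (12.628, -19.224). ∠SFE = 138.0°, so FE runs at -56.7° + (180° − 138.0°) = -14.700° from the x-axis; with |FE| = 17.3, E = F + 17.3·(cos -14.700°, sin -14.700°) = (29.361, -23.614). FE ⟂ EA; with |EA| = 9.1 on the right of FE, A = E + 9.1·(-0.25376, -0.96727) = (27.052, -32.416). Then |SA| = |A − S| = 42.221.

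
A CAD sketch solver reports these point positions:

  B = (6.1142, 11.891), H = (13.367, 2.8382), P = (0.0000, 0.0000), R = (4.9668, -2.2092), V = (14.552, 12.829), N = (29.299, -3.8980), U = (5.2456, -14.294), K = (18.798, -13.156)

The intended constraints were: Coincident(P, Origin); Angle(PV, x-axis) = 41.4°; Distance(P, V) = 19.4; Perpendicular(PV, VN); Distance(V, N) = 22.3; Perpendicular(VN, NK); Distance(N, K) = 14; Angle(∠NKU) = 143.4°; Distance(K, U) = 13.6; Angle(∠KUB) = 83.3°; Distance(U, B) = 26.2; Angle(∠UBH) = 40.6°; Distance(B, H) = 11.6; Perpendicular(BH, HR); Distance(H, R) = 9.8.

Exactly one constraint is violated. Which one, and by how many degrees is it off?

Perpendicular(BH, HR) — off by 7.70°.

P = (0.00, 0.00) ✓; PV at 41.40° ✓; |PV| = 19.40 ✓; ∠(PV, VN) = 90.00° ✓; |VN| = 22.30 ✓; ∠(VN, NK) = 90.00° ✓; |NK| = 14.00 ✓; ∠NKU = 143.4° ✓; |KU| = 13.60 ✓; ∠KUB = 83.30° ✓; |UB| = 26.20 ✓; ∠UBH = 40.60° ✓; |BH| = 11.60 ✓; ∠(BH, HR) = 97.70° ✗; |HR| = 9.800 ✓.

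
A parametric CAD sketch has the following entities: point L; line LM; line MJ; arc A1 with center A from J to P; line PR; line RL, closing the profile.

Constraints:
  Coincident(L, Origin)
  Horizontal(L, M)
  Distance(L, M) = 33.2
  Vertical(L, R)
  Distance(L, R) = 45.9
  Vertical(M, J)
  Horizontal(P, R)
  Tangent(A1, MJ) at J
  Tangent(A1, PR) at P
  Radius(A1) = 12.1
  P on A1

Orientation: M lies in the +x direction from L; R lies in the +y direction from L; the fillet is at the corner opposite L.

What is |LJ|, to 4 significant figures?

47.38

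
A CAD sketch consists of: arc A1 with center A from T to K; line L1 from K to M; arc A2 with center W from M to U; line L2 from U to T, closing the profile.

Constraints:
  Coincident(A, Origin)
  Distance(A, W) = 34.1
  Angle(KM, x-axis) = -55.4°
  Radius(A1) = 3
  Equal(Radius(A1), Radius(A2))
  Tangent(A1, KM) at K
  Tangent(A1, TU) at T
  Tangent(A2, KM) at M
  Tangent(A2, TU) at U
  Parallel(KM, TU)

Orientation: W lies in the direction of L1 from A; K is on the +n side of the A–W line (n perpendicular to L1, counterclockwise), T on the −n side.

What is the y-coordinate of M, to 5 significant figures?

-26.365

The slot axis is L1's direction at -55.4°, so u = (cos -55.4°, sin -55.4°) = (0.56784, -0.82314) and n = (−sin -55.4°, cos -55.4°) = (0.82314, 0.56784). A is at the origin and W lies 34.1 along u from A, so W = 34.1·u = (19.363, -28.069). Tangency of A1 to both parallel lines with radius 3.0 puts K and T at A ± 3.0·n: K = (2.4694, 1.7035), T = (-2.4694, -1.7035). Equal radii place M and U the same way about W: M = W + 3.0·n = (21.833, -26.365), U = W − 3.0·n = (16.894, -29.772). So M.y = -26.365.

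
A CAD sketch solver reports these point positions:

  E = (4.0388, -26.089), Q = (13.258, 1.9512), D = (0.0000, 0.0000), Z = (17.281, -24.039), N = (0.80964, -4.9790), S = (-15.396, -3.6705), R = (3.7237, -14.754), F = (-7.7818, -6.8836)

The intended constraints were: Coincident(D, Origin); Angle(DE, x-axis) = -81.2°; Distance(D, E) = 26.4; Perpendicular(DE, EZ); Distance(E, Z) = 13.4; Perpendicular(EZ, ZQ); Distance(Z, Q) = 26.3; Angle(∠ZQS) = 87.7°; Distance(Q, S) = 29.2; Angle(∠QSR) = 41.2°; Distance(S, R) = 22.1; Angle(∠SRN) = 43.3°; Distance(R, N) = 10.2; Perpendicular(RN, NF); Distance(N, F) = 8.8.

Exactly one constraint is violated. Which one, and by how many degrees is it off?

Perpendicular(RN, NF) — off by 4.10°.

D = (0.00, 0.00) ✓; DE at -81.20° ✓; |DE| = 26.40 ✓; ∠(DE, EZ) = 90.00° ✓; |EZ| = 13.40 ✓; ∠(EZ, ZQ) = 90.00° ✓; |ZQ| = 26.30 ✓; ∠ZQS = 87.70° ✓; |QS| = 29.20 ✓; ∠QSR = 41.20° ✓; |SR| = 22.10 ✓; ∠SRN = 43.30° ✓; |RN| = 10.20 ✓; ∠(RN, NF) = 85.90° ✗; |NF| = 8.800 ✓.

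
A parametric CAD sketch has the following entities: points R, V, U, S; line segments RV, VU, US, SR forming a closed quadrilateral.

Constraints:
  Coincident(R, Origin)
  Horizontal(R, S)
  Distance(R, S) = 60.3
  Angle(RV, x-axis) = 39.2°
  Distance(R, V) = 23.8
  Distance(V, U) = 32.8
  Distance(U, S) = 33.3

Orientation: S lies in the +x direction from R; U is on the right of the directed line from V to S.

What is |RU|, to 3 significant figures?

34.4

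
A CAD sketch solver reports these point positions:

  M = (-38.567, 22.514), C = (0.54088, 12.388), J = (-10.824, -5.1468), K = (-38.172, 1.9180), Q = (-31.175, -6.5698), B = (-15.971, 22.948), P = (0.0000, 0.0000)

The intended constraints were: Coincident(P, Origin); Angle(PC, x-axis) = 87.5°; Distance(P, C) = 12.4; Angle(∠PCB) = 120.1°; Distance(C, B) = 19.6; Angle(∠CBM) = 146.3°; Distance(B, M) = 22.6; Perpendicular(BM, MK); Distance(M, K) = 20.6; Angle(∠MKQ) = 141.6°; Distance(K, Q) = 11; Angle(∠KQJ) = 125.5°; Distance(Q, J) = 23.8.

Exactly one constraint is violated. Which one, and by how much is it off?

Distance(Q, J) = 23.8 — off by 3.40.

P = (0.00, 0.00) ✓; PC at 87.50° ✓; |PC| = 12.40 ✓; ∠PCB = 120.1° ✓; |CB| = 19.60 ✓; ∠CBM = 146.3° ✓; |BM| = 22.60 ✓; ∠(BM, MK) = 90.00° ✓; |MK| = 20.60 ✓; ∠MKQ = 141.6° ✓; |KQ| = 11.00 ✓; ∠KQJ = 125.5° ✓; |QJ| = 20.40 ✗.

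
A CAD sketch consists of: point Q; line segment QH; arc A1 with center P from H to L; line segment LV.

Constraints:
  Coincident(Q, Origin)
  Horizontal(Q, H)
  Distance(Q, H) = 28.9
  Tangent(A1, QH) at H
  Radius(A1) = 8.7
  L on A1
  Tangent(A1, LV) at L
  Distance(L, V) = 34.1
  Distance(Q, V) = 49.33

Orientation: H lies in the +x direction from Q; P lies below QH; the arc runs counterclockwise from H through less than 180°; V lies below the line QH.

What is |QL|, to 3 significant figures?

22.4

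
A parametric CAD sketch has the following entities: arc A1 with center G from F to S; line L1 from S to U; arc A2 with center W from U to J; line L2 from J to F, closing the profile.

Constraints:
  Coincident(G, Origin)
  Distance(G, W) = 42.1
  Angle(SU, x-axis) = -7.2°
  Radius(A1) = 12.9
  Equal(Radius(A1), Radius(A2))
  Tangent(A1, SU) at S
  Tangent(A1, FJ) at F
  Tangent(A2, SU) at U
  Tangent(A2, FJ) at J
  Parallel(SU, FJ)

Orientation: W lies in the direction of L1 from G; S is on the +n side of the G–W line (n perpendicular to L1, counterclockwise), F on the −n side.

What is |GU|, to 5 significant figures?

44.032

The slot axis is L1's direction at -7.2°, so u = (cos -7.2°, sin -7.2°) = (0.99211, -0.12533) and n = (−sin -7.2°, cos -7.2°) = (0.12533, 0.99211). G is at the origin and W lies 42.1 along u from G, so W = 42.1·u = (41.768, -5.2765). Tangency of A1 to both parallel lines with radius 12.9 puts S and F at G ± 12.9·n: S = (1.6168, 12.798), F = (-1.6168, -12.798). Equal radii place U and J the same way about W: U = W + 12.9·n = (43.385, 7.5218), J = W − 12.9·n = (40.151, -18.075). Then |GU| = |U − G| = 44.032.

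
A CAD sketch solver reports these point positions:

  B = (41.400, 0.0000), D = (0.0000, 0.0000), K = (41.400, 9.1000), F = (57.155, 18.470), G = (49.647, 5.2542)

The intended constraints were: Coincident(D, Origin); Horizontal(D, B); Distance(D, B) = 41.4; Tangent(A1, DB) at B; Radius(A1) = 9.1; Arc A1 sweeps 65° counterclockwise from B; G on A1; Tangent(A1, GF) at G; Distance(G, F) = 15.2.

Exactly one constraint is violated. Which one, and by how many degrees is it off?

Tangent(A1, GF) at G — off by 4.60°.

D = (0.00, 0.00) ✓; D.y = 0.00, B.y = 0.00 ✓; |DB| = 41.40 ✓; ∠(KB, BD) = 90.00° ✓; |KB| = 9.100 ✓; bearing(K→G) − bearing(K→B) = 65.00° ✓; |KG| = 9.100 ✓; ∠(KG, GF) = 94.60° ✗; |GF| = 15.20 ✓.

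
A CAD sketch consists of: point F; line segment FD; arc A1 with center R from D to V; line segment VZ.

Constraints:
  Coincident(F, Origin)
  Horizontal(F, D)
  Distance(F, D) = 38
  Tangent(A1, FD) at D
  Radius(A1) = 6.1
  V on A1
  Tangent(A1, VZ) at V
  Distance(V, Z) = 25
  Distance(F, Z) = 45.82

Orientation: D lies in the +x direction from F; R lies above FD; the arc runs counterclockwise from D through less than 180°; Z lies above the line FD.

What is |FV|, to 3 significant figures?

44.4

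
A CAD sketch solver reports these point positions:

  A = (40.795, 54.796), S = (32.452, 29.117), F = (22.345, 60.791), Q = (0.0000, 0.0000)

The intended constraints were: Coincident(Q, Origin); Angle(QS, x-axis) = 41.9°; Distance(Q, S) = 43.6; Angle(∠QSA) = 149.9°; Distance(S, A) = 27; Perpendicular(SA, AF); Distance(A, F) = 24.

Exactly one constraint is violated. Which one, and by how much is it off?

Distance(A, F) = 24 — off by 4.60.

Q = (0.00, 0.00) ✓; QS at 41.90° ✓; |QS| = 43.60 ✓; ∠QSA = 149.9° ✓; |SA| = 27.00 ✓; ∠(SA, AF) = 90.00° ✓; |AF| = 19.40 ✗.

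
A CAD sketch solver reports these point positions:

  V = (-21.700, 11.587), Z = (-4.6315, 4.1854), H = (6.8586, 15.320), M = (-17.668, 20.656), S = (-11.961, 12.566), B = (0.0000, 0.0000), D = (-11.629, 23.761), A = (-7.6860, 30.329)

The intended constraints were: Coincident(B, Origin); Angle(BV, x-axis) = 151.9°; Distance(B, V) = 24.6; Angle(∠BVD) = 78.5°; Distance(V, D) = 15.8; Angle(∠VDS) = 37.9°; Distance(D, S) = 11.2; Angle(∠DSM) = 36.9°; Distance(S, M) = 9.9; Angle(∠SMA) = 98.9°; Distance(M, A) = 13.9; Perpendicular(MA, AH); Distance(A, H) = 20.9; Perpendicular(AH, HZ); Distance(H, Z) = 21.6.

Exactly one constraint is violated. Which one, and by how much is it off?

Distance(H, Z) = 21.6 — off by 5.60.

B = (0.00, 0.00) ✓; BV at 151.9° ✓; |BV| = 24.60 ✓; ∠BVD = 78.50° ✓; |VD| = 15.80 ✓; ∠VDS = 37.90° ✓; |DS| = 11.20 ✓; ∠DSM = 36.90° ✓; |SM| = 9.900 ✓; ∠SMA = 98.90° ✓; |MA| = 13.90 ✓; ∠(MA, AH) = 90.00° ✓; |AH| = 20.90 ✓; ∠(AH, HZ) = 90.00° ✓; |HZ| = 16.00 ✗.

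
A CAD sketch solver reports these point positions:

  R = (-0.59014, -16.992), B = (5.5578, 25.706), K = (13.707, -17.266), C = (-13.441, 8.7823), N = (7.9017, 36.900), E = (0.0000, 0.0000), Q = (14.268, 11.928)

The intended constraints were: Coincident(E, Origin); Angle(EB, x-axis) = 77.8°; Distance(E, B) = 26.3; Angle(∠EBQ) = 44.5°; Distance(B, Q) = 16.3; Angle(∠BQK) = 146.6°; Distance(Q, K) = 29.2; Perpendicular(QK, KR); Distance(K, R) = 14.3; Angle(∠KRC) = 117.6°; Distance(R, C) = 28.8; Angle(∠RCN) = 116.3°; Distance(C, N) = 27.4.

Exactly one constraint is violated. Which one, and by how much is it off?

Distance(C, N) = 27.4 — off by 7.90.

E = (0.00, 0.00) ✓; EB at 77.80° ✓; |EB| = 26.30 ✓; ∠EBQ = 44.50° ✓; |BQ| = 16.30 ✓; ∠BQK = 146.6° ✓; |QK| = 29.20 ✓; ∠(QK, KR) = 90.00° ✓; |KR| = 14.30 ✓; ∠KRC = 117.6° ✓; |RC| = 28.80 ✓; ∠RCN = 116.3° ✓; |CN| = 35.30 ✗.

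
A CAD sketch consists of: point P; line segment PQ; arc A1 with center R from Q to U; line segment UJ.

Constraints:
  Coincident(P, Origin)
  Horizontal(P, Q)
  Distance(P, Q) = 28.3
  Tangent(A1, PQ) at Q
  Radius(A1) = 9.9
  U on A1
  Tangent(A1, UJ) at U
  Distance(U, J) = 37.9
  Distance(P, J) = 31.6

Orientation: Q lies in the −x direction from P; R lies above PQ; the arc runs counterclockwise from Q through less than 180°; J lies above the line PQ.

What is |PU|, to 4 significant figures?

21.23

P is at the origin; P and Q share the same y with |PQ| = 28.3 and Q on the −x side, so Q = (-28.30, 0.000). Tangency of A1 to PQ means the radius RQ is perpendicular to PQ, so R = Q + (0, 9.9) = (-28.30, 9.900). Since RU ⟂ UJ (tangency), |RJ| = √(9.9² + 37.9²) = 39.17 regardless of where U sits on A1. So J lies on both circle(P, 31.6) and circle(R, 39.17); the above-PQ intersection is J = (4.526, 31.27). U is the foot of the tangent from J: U = (-20.98, 3.238).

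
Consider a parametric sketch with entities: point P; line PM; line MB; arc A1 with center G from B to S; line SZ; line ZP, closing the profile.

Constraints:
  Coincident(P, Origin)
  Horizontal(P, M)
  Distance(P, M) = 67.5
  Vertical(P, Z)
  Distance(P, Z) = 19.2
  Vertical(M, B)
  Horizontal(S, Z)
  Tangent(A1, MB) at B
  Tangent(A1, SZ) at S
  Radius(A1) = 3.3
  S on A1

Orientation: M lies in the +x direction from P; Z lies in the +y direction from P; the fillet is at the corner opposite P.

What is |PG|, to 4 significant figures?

66.14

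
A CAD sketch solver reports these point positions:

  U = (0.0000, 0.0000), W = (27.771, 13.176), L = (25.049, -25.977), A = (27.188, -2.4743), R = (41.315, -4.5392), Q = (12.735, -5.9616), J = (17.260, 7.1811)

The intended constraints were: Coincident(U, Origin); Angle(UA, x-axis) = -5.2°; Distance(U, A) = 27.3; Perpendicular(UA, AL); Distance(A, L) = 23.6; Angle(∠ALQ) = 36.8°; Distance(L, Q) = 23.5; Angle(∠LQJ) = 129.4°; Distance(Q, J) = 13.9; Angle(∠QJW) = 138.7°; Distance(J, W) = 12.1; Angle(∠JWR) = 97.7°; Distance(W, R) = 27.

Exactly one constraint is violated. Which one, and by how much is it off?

Distance(W, R) = 27 — off by 4.70.

U = (0.00, 0.00) ✓; UA at -5.200° ✓; |UA| = 27.30 ✓; ∠(UA, AL) = 90.00° ✓; |AL| = 23.60 ✓; ∠ALQ = 36.80° ✓; |LQ| = 23.50 ✓; ∠LQJ = 129.4° ✓; |QJ| = 13.90 ✓; ∠QJW = 138.7° ✓; |JW| = 12.10 ✓; ∠JWR = 97.70° ✓; |WR| = 22.30 ✗.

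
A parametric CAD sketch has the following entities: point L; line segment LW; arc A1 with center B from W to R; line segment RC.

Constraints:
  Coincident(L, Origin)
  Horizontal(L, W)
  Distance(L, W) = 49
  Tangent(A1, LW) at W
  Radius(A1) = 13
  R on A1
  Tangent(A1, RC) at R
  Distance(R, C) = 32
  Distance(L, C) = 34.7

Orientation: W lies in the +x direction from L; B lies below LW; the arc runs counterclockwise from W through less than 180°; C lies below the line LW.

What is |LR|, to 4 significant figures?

39.28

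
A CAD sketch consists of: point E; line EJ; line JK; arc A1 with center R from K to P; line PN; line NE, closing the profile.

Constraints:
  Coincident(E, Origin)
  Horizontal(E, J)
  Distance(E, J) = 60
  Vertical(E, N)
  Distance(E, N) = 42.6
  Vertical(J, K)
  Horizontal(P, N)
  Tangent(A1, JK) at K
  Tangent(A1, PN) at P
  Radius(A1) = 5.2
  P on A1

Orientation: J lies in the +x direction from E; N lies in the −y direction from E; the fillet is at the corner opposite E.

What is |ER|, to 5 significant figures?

66.346

E and N share the same x with |EN| = 42.6 and N on the −y side, so N = (0.0000, -42.600). The virtual corner opposite E is at (60.000, -42.600). The tangent condition forces RK to be normal to JK and the tangent condition forces RP to be normal to PN, with radius 5.2, so the center R sits 5.2 in from both sides at R = (54.800, -37.400). Then |ER| = |R − E| = 66.346.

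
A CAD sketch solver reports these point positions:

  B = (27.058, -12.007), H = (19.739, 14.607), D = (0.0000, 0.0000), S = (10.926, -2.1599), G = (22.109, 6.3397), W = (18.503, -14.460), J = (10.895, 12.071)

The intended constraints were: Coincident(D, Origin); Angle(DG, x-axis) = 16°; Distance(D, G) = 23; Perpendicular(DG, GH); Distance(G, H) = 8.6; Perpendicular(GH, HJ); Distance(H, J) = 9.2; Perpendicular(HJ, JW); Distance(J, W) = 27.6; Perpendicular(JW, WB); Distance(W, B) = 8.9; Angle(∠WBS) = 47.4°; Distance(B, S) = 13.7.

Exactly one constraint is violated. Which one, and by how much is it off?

Distance(B, S) = 13.7 — off by 5.20.

D = (0.00, 0.00) ✓; DG at 16.00° ✓; |DG| = 23.00 ✓; ∠(DG, GH) = 90.00° ✓; |GH| = 8.600 ✓; ∠(GH, HJ) = 90.00° ✓; |HJ| = 9.200 ✓; ∠(HJ, JW) = 90.00° ✓; |JW| = 27.60 ✓; ∠(JW, WB) = 90.00° ✓; |WB| = 8.900 ✓; ∠WBS = 47.40° ✓; |BS| = 18.90 ✗.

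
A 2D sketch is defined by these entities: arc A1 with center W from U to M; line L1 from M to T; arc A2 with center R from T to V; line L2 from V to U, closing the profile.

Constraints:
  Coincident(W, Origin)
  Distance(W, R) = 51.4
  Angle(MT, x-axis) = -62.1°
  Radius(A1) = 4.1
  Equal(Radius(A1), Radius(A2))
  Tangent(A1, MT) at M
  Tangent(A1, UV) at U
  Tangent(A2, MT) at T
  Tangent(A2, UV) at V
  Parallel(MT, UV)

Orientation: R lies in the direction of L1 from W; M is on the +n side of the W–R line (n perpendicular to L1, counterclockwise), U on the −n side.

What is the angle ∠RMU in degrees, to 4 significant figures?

85.44°

The slot axis is L1's direction at -62.1°, so u = (cos -62.1°, sin -62.1°) = (0.4679, -0.8838) and n = (−sin -62.1°, cos -62.1°) = (0.8838, 0.4679). W is at the origin and R lies 51.4 along u from W, so R = 51.4·u = (24.05, -45.43). Tangency of A1 to both parallel lines with radius 4.1 puts M and U at W ± 4.1·n: M = (3.623, 1.919), U = (-3.623, -1.919). Then cos ∠RMU = MR·MU / (|MR||MU|), giving 85.44°.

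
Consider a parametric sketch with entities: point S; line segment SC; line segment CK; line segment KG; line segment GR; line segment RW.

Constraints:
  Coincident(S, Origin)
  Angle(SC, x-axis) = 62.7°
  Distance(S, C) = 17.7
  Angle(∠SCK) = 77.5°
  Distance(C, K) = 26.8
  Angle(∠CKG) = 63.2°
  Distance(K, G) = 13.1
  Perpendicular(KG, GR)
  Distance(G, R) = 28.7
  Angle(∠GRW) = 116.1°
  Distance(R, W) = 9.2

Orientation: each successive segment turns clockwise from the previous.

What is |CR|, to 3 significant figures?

4.89

S is at the origin; SC runs at 62.7° with length 17.7, so C = (8.12, 15.7). ∠SCK = 77.5° gives CK at -39.8° from the x-axis; with |CK| = 26.8, K = (28.7, -1.43). ∠CKG = 63.2° gives KG at -157° from the x-axis; with |KG| = 13.1, G = (16.7, -6.63). The perpendicularity gives GR at right angles to KG, so GR runs at 113°; with |GR| = 28.7, R = (5.29, 19.7). Then |CR| = |R − C| = 4.89.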